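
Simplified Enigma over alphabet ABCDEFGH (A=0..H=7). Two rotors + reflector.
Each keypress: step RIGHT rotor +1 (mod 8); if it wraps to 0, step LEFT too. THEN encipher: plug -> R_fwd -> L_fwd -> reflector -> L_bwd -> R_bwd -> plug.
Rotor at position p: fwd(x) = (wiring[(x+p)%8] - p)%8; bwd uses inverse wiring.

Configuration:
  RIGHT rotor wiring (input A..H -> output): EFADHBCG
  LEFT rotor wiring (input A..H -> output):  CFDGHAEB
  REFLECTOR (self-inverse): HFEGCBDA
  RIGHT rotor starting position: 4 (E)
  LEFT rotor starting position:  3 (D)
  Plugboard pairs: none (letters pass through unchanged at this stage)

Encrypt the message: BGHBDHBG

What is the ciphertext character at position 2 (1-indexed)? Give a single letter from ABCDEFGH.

Char 1 ('B'): step: R->5, L=3; B->plug->B->R->F->L->H->refl->A->L'->H->R'->D->plug->D
Char 2 ('G'): step: R->6, L=3; G->plug->G->R->B->L->E->refl->C->L'->G->R'->C->plug->C

C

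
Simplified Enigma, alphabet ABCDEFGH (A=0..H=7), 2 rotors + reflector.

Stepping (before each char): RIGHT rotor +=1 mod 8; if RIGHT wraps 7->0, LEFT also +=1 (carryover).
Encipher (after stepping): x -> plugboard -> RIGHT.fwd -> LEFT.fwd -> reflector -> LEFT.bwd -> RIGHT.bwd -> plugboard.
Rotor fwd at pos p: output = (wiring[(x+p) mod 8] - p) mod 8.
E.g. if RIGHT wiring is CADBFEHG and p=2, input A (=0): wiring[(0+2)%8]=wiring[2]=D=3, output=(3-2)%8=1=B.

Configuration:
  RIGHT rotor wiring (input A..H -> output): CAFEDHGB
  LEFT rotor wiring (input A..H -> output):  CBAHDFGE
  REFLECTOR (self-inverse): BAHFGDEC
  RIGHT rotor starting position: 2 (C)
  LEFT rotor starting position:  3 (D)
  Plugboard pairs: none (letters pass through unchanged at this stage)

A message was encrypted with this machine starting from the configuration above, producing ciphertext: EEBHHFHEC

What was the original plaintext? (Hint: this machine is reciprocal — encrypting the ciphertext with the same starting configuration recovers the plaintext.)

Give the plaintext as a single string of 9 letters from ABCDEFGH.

Answer: BHCCBCCHE

Derivation:
Char 1 ('E'): step: R->3, L=3; E->plug->E->R->G->L->G->refl->E->L'->A->R'->B->plug->B
Char 2 ('E'): step: R->4, L=3; E->plug->E->R->G->L->G->refl->E->L'->A->R'->H->plug->H
Char 3 ('B'): step: R->5, L=3; B->plug->B->R->B->L->A->refl->B->L'->E->R'->C->plug->C
Char 4 ('H'): step: R->6, L=3; H->plug->H->R->B->L->A->refl->B->L'->E->R'->C->plug->C
Char 5 ('H'): step: R->7, L=3; H->plug->H->R->H->L->F->refl->D->L'->D->R'->B->plug->B
Char 6 ('F'): step: R->0, L->4 (L advanced); F->plug->F->R->H->L->D->refl->F->L'->F->R'->C->plug->C
Char 7 ('H'): step: R->1, L=4; H->plug->H->R->B->L->B->refl->A->L'->D->R'->C->plug->C
Char 8 ('E'): step: R->2, L=4; E->plug->E->R->E->L->G->refl->E->L'->G->R'->H->plug->H
Char 9 ('C'): step: R->3, L=4; C->plug->C->R->E->L->G->refl->E->L'->G->R'->E->plug->E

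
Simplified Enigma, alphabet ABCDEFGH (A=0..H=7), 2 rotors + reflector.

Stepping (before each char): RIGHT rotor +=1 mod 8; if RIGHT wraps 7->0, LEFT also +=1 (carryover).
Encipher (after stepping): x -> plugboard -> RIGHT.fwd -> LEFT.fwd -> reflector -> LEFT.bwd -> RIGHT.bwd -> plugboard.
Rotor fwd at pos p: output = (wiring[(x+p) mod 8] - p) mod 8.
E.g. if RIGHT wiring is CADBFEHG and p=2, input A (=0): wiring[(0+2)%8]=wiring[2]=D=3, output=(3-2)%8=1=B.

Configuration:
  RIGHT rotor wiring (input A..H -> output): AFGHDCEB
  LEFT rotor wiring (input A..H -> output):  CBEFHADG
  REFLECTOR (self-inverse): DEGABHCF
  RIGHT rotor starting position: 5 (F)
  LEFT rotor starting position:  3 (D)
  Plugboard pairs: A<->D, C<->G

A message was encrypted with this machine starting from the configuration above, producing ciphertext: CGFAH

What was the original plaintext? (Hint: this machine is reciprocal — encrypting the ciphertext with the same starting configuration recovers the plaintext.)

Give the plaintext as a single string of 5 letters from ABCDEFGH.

Answer: GEBBD

Derivation:
Char 1 ('C'): step: R->6, L=3; C->plug->G->R->F->L->H->refl->F->L'->C->R'->C->plug->G
Char 2 ('G'): step: R->7, L=3; G->plug->C->R->G->L->G->refl->C->L'->A->R'->E->plug->E
Char 3 ('F'): step: R->0, L->4 (L advanced); F->plug->F->R->C->L->H->refl->F->L'->F->R'->B->plug->B
Char 4 ('A'): step: R->1, L=4; A->plug->D->R->C->L->H->refl->F->L'->F->R'->B->plug->B
Char 5 ('H'): step: R->2, L=4; H->plug->H->R->D->L->C->refl->G->L'->E->R'->A->plug->D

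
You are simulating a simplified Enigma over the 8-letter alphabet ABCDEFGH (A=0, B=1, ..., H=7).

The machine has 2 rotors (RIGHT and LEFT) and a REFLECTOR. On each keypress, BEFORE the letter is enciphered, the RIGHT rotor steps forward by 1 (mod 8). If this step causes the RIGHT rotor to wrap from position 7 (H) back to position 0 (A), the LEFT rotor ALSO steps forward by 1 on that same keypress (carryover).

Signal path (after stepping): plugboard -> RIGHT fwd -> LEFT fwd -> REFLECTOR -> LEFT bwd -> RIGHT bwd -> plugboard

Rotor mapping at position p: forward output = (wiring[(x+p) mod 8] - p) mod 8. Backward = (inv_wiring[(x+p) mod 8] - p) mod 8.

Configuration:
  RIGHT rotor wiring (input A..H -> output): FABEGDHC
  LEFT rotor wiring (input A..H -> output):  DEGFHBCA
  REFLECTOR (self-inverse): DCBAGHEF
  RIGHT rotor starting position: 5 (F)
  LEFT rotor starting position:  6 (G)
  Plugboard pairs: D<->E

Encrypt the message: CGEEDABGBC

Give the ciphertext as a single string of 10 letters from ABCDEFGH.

Answer: BFCAAEGCAG

Derivation:
Char 1 ('C'): step: R->6, L=6; C->plug->C->R->H->L->D->refl->A->L'->E->R'->B->plug->B
Char 2 ('G'): step: R->7, L=6; G->plug->G->R->E->L->A->refl->D->L'->H->R'->F->plug->F
Char 3 ('E'): step: R->0, L->7 (L advanced); E->plug->D->R->E->L->G->refl->E->L'->B->R'->C->plug->C
Char 4 ('E'): step: R->1, L=7; E->plug->D->R->F->L->A->refl->D->L'->H->R'->A->plug->A
Char 5 ('D'): step: R->2, L=7; D->plug->E->R->F->L->A->refl->D->L'->H->R'->A->plug->A
Char 6 ('A'): step: R->3, L=7; A->plug->A->R->B->L->E->refl->G->L'->E->R'->D->plug->E
Char 7 ('B'): step: R->4, L=7; B->plug->B->R->H->L->D->refl->A->L'->F->R'->G->plug->G
Char 8 ('G'): step: R->5, L=7; G->plug->G->R->H->L->D->refl->A->L'->F->R'->C->plug->C
Char 9 ('B'): step: R->6, L=7; B->plug->B->R->E->L->G->refl->E->L'->B->R'->A->plug->A
Char 10 ('C'): step: R->7, L=7; C->plug->C->R->B->L->E->refl->G->L'->E->R'->G->plug->G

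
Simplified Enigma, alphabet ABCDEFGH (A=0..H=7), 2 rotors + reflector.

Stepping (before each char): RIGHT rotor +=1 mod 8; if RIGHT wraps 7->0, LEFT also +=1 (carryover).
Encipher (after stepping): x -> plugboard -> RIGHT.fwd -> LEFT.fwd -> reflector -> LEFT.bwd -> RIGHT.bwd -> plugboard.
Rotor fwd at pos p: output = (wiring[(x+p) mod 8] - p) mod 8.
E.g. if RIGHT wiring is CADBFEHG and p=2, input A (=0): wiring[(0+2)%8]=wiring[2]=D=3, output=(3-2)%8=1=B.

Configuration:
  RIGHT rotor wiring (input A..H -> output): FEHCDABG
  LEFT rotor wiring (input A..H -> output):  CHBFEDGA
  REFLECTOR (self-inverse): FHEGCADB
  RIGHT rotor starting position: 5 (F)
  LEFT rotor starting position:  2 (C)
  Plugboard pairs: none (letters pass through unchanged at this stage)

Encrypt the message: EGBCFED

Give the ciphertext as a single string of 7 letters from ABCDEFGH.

Char 1 ('E'): step: R->6, L=2; E->plug->E->R->B->L->D->refl->G->L'->F->R'->G->plug->G
Char 2 ('G'): step: R->7, L=2; G->plug->G->R->B->L->D->refl->G->L'->F->R'->C->plug->C
Char 3 ('B'): step: R->0, L->3 (L advanced); B->plug->B->R->E->L->F->refl->A->L'->C->R'->D->plug->D
Char 4 ('C'): step: R->1, L=3; C->plug->C->R->B->L->B->refl->H->L'->F->R'->G->plug->G
Char 5 ('F'): step: R->2, L=3; F->plug->F->R->E->L->F->refl->A->L'->C->R'->H->plug->H
Char 6 ('E'): step: R->3, L=3; E->plug->E->R->D->L->D->refl->G->L'->H->R'->A->plug->A
Char 7 ('D'): step: R->4, L=3; D->plug->D->R->C->L->A->refl->F->L'->E->R'->B->plug->B

Answer: GCDGHAB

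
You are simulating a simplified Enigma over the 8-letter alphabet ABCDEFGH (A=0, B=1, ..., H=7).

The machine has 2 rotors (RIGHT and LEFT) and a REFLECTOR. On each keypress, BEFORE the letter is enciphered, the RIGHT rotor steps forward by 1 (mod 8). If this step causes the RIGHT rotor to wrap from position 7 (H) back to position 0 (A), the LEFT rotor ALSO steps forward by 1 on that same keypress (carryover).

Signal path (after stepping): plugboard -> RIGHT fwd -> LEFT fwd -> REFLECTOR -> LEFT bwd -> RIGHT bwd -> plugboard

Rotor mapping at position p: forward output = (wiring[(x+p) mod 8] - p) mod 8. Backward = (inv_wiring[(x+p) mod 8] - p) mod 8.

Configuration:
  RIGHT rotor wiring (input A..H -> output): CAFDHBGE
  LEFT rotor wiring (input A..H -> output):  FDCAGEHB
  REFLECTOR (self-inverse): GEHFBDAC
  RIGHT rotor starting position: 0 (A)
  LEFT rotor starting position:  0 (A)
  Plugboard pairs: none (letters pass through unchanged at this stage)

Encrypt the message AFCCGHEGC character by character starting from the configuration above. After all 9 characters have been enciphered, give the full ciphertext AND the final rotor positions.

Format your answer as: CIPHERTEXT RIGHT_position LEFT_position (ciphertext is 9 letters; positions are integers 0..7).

Answer: FHHEHCBCE 1 1

Derivation:
Char 1 ('A'): step: R->1, L=0; A->plug->A->R->H->L->B->refl->E->L'->F->R'->F->plug->F
Char 2 ('F'): step: R->2, L=0; F->plug->F->R->C->L->C->refl->H->L'->G->R'->H->plug->H
Char 3 ('C'): step: R->3, L=0; C->plug->C->R->G->L->H->refl->C->L'->C->R'->H->plug->H
Char 4 ('C'): step: R->4, L=0; C->plug->C->R->C->L->C->refl->H->L'->G->R'->E->plug->E
Char 5 ('G'): step: R->5, L=0; G->plug->G->R->G->L->H->refl->C->L'->C->R'->H->plug->H
Char 6 ('H'): step: R->6, L=0; H->plug->H->R->D->L->A->refl->G->L'->E->R'->C->plug->C
Char 7 ('E'): step: R->7, L=0; E->plug->E->R->E->L->G->refl->A->L'->D->R'->B->plug->B
Char 8 ('G'): step: R->0, L->1 (L advanced); G->plug->G->R->G->L->A->refl->G->L'->F->R'->C->plug->C
Char 9 ('C'): step: R->1, L=1; C->plug->C->R->C->L->H->refl->C->L'->A->R'->E->plug->E
Final: ciphertext=FHHEHCBCE, RIGHT=1, LEFT=1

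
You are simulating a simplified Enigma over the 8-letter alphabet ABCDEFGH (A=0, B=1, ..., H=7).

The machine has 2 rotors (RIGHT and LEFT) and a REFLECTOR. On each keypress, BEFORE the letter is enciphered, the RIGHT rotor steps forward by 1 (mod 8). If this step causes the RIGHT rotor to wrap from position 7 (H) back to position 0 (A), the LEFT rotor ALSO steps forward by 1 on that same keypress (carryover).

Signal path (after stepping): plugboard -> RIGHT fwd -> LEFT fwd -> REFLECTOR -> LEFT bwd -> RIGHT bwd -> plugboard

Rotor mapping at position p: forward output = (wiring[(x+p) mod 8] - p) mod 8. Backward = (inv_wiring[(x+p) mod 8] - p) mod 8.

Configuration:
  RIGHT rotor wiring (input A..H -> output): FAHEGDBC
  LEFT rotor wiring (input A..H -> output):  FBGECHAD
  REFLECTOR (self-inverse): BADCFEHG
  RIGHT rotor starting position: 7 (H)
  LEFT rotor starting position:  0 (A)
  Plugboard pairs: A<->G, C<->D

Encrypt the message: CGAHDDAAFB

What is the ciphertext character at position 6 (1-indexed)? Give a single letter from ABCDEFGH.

Char 1 ('C'): step: R->0, L->1 (L advanced); C->plug->D->R->E->L->G->refl->H->L'->F->R'->A->plug->G
Char 2 ('G'): step: R->1, L=1; G->plug->A->R->H->L->E->refl->F->L'->B->R'->G->plug->A
Char 3 ('A'): step: R->2, L=1; A->plug->G->R->D->L->B->refl->A->L'->A->R'->F->plug->F
Char 4 ('H'): step: R->3, L=1; H->plug->H->R->E->L->G->refl->H->L'->F->R'->G->plug->A
Char 5 ('D'): step: R->4, L=1; D->plug->C->R->F->L->H->refl->G->L'->E->R'->F->plug->F
Char 6 ('D'): step: R->5, L=1; D->plug->C->R->F->L->H->refl->G->L'->E->R'->B->plug->B

B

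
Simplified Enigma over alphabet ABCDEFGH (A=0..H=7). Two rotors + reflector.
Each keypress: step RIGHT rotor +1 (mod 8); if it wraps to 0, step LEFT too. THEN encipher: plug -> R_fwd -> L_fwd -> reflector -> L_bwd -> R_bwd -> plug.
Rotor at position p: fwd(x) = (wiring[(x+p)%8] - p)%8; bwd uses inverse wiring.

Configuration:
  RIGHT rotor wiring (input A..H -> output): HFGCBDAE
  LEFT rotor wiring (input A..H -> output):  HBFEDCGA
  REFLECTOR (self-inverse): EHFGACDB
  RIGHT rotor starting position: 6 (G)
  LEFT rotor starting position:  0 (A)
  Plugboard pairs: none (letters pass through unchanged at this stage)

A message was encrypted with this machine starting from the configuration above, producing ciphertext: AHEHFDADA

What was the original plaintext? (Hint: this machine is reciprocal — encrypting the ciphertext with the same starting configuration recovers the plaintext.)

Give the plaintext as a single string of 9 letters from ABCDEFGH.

Answer: FCFGBFHAE

Derivation:
Char 1 ('A'): step: R->7, L=0; A->plug->A->R->F->L->C->refl->F->L'->C->R'->F->plug->F
Char 2 ('H'): step: R->0, L->1 (L advanced); H->plug->H->R->E->L->B->refl->H->L'->G->R'->C->plug->C
Char 3 ('E'): step: R->1, L=1; E->plug->E->R->C->L->D->refl->G->L'->H->R'->F->plug->F
Char 4 ('H'): step: R->2, L=1; H->plug->H->R->D->L->C->refl->F->L'->F->R'->G->plug->G
Char 5 ('F'): step: R->3, L=1; F->plug->F->R->E->L->B->refl->H->L'->G->R'->B->plug->B
Char 6 ('D'): step: R->4, L=1; D->plug->D->R->A->L->A->refl->E->L'->B->R'->F->plug->F
Char 7 ('A'): step: R->5, L=1; A->plug->A->R->G->L->H->refl->B->L'->E->R'->H->plug->H
Char 8 ('D'): step: R->6, L=1; D->plug->D->R->H->L->G->refl->D->L'->C->R'->A->plug->A
Char 9 ('A'): step: R->7, L=1; A->plug->A->R->F->L->F->refl->C->L'->D->R'->E->plug->E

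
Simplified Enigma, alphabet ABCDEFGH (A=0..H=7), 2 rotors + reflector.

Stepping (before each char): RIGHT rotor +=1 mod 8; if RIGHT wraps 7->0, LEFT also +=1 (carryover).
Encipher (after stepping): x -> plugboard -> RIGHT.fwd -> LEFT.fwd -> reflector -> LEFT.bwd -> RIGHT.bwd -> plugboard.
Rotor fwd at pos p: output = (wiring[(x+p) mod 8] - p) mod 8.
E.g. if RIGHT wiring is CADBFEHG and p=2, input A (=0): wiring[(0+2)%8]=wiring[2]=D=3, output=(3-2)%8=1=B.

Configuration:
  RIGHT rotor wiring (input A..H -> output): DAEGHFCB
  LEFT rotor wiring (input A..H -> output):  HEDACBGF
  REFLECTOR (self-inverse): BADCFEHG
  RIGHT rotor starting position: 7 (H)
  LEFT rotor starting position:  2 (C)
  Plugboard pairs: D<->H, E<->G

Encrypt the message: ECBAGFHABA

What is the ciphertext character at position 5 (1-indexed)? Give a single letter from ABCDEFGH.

Char 1 ('E'): step: R->0, L->3 (L advanced); E->plug->G->R->C->L->G->refl->H->L'->B->R'->H->plug->D
Char 2 ('C'): step: R->1, L=3; C->plug->C->R->F->L->E->refl->F->L'->A->R'->G->plug->E
Char 3 ('B'): step: R->2, L=3; B->plug->B->R->E->L->C->refl->D->L'->D->R'->D->plug->H
Char 4 ('A'): step: R->3, L=3; A->plug->A->R->D->L->D->refl->C->L'->E->R'->B->plug->B
Char 5 ('G'): step: R->4, L=3; G->plug->E->R->H->L->A->refl->B->L'->G->R'->C->plug->C

C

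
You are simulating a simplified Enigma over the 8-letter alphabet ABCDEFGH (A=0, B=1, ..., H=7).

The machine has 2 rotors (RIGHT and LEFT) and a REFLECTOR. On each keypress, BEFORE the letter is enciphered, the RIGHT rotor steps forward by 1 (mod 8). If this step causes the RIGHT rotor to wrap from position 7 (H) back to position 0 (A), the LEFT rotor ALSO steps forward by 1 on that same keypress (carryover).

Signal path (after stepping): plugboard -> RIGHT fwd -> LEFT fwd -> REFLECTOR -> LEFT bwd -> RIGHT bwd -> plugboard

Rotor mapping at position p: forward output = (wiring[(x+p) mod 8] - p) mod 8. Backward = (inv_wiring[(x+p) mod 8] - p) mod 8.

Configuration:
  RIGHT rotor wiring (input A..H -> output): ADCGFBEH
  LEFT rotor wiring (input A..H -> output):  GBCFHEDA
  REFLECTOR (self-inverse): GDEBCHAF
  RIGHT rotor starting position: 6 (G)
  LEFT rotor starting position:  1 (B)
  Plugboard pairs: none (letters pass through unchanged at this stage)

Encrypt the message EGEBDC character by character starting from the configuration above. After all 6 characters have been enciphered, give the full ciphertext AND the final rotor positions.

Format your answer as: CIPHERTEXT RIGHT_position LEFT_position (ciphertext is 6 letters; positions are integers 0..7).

Char 1 ('E'): step: R->7, L=1; E->plug->E->R->H->L->F->refl->H->L'->G->R'->F->plug->F
Char 2 ('G'): step: R->0, L->2 (L advanced); G->plug->G->R->E->L->B->refl->D->L'->B->R'->F->plug->F
Char 3 ('E'): step: R->1, L=2; E->plug->E->R->A->L->A->refl->G->L'->F->R'->C->plug->C
Char 4 ('B'): step: R->2, L=2; B->plug->B->R->E->L->B->refl->D->L'->B->R'->H->plug->H
Char 5 ('D'): step: R->3, L=2; D->plug->D->R->B->L->D->refl->B->L'->E->R'->E->plug->E
Char 6 ('C'): step: R->4, L=2; C->plug->C->R->A->L->A->refl->G->L'->F->R'->B->plug->B
Final: ciphertext=FFCHEB, RIGHT=4, LEFT=2

Answer: FFCHEB 4 2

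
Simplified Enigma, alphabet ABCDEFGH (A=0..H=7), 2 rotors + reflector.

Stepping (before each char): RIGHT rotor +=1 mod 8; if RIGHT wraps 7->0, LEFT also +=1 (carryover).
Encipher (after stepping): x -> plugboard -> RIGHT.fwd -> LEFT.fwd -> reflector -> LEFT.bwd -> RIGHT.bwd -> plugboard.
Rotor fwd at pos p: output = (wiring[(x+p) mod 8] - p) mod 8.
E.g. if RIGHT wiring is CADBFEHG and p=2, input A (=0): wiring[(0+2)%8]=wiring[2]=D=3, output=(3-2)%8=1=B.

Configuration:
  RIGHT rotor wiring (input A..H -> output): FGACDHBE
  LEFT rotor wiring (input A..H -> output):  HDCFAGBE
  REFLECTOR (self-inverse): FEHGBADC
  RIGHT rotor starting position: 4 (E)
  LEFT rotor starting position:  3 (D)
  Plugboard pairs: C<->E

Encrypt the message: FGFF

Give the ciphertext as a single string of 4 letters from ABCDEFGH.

Answer: AFAE

Derivation:
Char 1 ('F'): step: R->5, L=3; F->plug->F->R->D->L->G->refl->D->L'->C->R'->A->plug->A
Char 2 ('G'): step: R->6, L=3; G->plug->G->R->F->L->E->refl->B->L'->E->R'->F->plug->F
Char 3 ('F'): step: R->7, L=3; F->plug->F->R->E->L->B->refl->E->L'->F->R'->A->plug->A
Char 4 ('F'): step: R->0, L->4 (L advanced); F->plug->F->R->H->L->B->refl->E->L'->A->R'->C->plug->E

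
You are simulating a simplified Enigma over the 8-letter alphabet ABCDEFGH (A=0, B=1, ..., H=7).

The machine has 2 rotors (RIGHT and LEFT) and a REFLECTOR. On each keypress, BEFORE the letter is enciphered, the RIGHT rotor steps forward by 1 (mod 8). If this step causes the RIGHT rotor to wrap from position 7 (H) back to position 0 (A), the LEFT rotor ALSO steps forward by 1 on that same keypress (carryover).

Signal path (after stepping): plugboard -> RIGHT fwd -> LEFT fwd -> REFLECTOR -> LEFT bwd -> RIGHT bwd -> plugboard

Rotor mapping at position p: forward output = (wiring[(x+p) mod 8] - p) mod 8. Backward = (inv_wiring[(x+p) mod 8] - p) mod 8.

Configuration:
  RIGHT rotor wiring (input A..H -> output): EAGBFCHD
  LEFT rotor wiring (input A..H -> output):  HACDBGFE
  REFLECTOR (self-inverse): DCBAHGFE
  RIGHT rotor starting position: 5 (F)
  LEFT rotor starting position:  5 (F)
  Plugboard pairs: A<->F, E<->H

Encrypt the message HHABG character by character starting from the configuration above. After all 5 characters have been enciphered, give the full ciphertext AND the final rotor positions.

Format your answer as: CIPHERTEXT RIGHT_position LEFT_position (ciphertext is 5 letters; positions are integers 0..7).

Char 1 ('H'): step: R->6, L=5; H->plug->E->R->A->L->B->refl->C->L'->D->R'->F->plug->A
Char 2 ('H'): step: R->7, L=5; H->plug->E->R->C->L->H->refl->E->L'->H->R'->D->plug->D
Char 3 ('A'): step: R->0, L->6 (L advanced); A->plug->F->R->C->L->B->refl->C->L'->D->R'->H->plug->E
Char 4 ('B'): step: R->1, L=6; B->plug->B->R->F->L->F->refl->G->L'->B->R'->E->plug->H
Char 5 ('G'): step: R->2, L=6; G->plug->G->R->C->L->B->refl->C->L'->D->R'->C->plug->C
Final: ciphertext=ADEHC, RIGHT=2, LEFT=6

Answer: ADEHC 2 6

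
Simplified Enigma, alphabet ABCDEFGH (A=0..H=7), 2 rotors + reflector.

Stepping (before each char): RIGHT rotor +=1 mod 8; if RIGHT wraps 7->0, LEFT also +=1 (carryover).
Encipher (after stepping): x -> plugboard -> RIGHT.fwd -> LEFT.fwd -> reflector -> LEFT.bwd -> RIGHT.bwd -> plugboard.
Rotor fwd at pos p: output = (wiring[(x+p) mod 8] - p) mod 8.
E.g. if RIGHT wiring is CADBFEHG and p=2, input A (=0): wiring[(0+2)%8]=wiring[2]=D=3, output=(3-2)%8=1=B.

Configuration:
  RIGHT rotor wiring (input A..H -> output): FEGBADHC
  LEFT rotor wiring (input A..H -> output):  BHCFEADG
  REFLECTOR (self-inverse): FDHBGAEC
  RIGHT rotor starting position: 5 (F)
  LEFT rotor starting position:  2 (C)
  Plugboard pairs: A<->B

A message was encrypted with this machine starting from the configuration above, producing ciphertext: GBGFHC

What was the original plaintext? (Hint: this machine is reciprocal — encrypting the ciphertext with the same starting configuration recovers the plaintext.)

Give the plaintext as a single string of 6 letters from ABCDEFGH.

Answer: DCEAGE

Derivation:
Char 1 ('G'): step: R->6, L=2; G->plug->G->R->C->L->C->refl->H->L'->G->R'->D->plug->D
Char 2 ('B'): step: R->7, L=2; B->plug->A->R->D->L->G->refl->E->L'->F->R'->C->plug->C
Char 3 ('G'): step: R->0, L->3 (L advanced); G->plug->G->R->H->L->H->refl->C->L'->A->R'->E->plug->E
Char 4 ('F'): step: R->1, L=3; F->plug->F->R->G->L->E->refl->G->L'->F->R'->B->plug->A
Char 5 ('H'): step: R->2, L=3; H->plug->H->R->C->L->F->refl->A->L'->D->R'->G->plug->G
Char 6 ('C'): step: R->3, L=3; C->plug->C->R->A->L->C->refl->H->L'->H->R'->E->plug->E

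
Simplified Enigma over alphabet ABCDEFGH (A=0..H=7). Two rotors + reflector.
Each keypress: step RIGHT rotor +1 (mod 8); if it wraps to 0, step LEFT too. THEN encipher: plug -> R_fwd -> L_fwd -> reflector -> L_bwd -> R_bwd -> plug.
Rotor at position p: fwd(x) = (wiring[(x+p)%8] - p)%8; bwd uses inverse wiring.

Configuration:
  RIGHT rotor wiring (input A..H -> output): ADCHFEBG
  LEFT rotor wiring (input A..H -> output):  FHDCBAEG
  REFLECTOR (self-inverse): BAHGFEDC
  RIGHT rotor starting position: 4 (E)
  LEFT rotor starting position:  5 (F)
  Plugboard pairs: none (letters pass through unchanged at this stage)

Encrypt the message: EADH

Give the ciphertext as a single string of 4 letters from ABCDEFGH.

Answer: ACHA

Derivation:
Char 1 ('E'): step: R->5, L=5; E->plug->E->R->G->L->F->refl->E->L'->H->R'->A->plug->A
Char 2 ('A'): step: R->6, L=5; A->plug->A->R->D->L->A->refl->B->L'->C->R'->C->plug->C
Char 3 ('D'): step: R->7, L=5; D->plug->D->R->D->L->A->refl->B->L'->C->R'->H->plug->H
Char 4 ('H'): step: R->0, L->6 (L advanced); H->plug->H->R->G->L->D->refl->G->L'->A->R'->A->plug->A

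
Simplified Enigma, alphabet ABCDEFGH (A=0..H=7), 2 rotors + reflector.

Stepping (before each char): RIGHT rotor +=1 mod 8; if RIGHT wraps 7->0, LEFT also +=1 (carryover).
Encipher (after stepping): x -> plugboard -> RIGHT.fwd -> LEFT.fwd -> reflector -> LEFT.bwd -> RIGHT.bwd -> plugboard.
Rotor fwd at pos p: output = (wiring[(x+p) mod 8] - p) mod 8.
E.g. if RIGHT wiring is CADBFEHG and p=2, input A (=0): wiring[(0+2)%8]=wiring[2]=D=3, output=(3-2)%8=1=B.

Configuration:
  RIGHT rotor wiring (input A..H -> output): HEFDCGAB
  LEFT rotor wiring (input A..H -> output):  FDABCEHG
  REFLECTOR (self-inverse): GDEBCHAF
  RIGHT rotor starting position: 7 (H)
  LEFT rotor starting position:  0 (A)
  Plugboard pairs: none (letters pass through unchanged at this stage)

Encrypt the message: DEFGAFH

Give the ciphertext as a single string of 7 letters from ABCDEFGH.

Char 1 ('D'): step: R->0, L->1 (L advanced); D->plug->D->R->D->L->B->refl->D->L'->E->R'->B->plug->B
Char 2 ('E'): step: R->1, L=1; E->plug->E->R->F->L->G->refl->A->L'->C->R'->C->plug->C
Char 3 ('F'): step: R->2, L=1; F->plug->F->R->H->L->E->refl->C->L'->A->R'->C->plug->C
Char 4 ('G'): step: R->3, L=1; G->plug->G->R->B->L->H->refl->F->L'->G->R'->E->plug->E
Char 5 ('A'): step: R->4, L=1; A->plug->A->R->G->L->F->refl->H->L'->B->R'->G->plug->G
Char 6 ('F'): step: R->5, L=1; F->plug->F->R->A->L->C->refl->E->L'->H->R'->E->plug->E
Char 7 ('H'): step: R->6, L=1; H->plug->H->R->A->L->C->refl->E->L'->H->R'->E->plug->E

Answer: BCCEGEE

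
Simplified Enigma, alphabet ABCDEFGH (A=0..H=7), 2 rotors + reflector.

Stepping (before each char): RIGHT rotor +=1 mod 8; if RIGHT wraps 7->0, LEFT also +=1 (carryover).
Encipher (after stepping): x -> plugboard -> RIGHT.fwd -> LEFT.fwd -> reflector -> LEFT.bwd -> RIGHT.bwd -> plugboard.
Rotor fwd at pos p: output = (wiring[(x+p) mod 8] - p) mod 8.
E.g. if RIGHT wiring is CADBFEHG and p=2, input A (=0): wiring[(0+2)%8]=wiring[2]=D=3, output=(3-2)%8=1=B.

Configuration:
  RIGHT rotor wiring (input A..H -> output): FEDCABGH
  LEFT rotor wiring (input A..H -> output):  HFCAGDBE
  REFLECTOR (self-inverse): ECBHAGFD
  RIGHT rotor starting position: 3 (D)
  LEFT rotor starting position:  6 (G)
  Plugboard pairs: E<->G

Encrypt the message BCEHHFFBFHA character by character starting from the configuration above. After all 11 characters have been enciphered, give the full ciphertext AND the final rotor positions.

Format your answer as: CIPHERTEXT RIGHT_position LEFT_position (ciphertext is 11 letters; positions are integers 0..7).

Char 1 ('B'): step: R->4, L=6; B->plug->B->R->F->L->C->refl->B->L'->C->R'->C->plug->C
Char 2 ('C'): step: R->5, L=6; C->plug->C->R->C->L->B->refl->C->L'->F->R'->G->plug->E
Char 3 ('E'): step: R->6, L=6; E->plug->G->R->C->L->B->refl->C->L'->F->R'->E->plug->G
Char 4 ('H'): step: R->7, L=6; H->plug->H->R->H->L->F->refl->G->L'->B->R'->F->plug->F
Char 5 ('H'): step: R->0, L->7 (L advanced); H->plug->H->R->H->L->C->refl->B->L'->E->R'->B->plug->B
Char 6 ('F'): step: R->1, L=7; F->plug->F->R->F->L->H->refl->D->L'->D->R'->A->plug->A
Char 7 ('F'): step: R->2, L=7; F->plug->F->R->F->L->H->refl->D->L'->D->R'->G->plug->E
Char 8 ('B'): step: R->3, L=7; B->plug->B->R->F->L->H->refl->D->L'->D->R'->D->plug->D
Char 9 ('F'): step: R->4, L=7; F->plug->F->R->A->L->F->refl->G->L'->C->R'->C->plug->C
Char 10 ('H'): step: R->5, L=7; H->plug->H->R->D->L->D->refl->H->L'->F->R'->G->plug->E
Char 11 ('A'): step: R->6, L=7; A->plug->A->R->A->L->F->refl->G->L'->C->R'->G->plug->E
Final: ciphertext=CEGFBAEDCEE, RIGHT=6, LEFT=7

Answer: CEGFBAEDCEE 6 7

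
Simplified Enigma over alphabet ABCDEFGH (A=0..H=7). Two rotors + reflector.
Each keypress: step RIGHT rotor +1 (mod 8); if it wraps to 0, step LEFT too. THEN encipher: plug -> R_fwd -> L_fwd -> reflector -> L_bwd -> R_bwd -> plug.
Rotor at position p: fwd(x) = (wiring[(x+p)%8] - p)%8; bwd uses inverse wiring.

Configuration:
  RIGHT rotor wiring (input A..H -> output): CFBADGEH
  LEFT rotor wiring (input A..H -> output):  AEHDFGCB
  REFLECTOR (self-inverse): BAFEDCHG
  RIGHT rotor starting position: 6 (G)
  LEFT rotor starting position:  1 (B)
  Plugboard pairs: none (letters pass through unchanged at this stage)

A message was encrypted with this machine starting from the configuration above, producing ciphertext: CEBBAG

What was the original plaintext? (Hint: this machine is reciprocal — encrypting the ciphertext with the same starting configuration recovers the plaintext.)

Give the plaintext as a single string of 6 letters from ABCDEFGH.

Char 1 ('C'): step: R->7, L=1; C->plug->C->R->G->L->A->refl->B->L'->F->R'->H->plug->H
Char 2 ('E'): step: R->0, L->2 (L advanced); E->plug->E->R->D->L->E->refl->D->L'->C->R'->A->plug->A
Char 3 ('B'): step: R->1, L=2; B->plug->B->R->A->L->F->refl->C->L'->H->R'->C->plug->C
Char 4 ('B'): step: R->2, L=2; B->plug->B->R->G->L->G->refl->H->L'->F->R'->F->plug->F
Char 5 ('A'): step: R->3, L=2; A->plug->A->R->F->L->H->refl->G->L'->G->R'->H->plug->H
Char 6 ('G'): step: R->4, L=2; G->plug->G->R->F->L->H->refl->G->L'->G->R'->E->plug->E

Answer: HACFHE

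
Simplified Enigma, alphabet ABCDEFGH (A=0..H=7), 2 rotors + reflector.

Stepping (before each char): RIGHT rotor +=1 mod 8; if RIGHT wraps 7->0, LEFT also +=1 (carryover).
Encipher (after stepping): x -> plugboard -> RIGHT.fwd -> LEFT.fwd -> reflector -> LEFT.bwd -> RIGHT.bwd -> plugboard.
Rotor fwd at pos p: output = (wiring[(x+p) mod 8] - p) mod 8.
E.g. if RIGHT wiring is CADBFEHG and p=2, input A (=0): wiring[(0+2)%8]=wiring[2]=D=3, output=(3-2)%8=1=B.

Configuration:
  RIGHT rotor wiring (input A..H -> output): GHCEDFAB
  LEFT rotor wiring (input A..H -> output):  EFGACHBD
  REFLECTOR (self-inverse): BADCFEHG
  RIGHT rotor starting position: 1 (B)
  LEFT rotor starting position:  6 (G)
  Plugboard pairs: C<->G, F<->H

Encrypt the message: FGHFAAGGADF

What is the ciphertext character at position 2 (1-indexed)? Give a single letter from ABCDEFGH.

Char 1 ('F'): step: R->2, L=6; F->plug->H->R->F->L->C->refl->D->L'->A->R'->A->plug->A
Char 2 ('G'): step: R->3, L=6; G->plug->C->R->C->L->G->refl->H->L'->D->R'->F->plug->H

H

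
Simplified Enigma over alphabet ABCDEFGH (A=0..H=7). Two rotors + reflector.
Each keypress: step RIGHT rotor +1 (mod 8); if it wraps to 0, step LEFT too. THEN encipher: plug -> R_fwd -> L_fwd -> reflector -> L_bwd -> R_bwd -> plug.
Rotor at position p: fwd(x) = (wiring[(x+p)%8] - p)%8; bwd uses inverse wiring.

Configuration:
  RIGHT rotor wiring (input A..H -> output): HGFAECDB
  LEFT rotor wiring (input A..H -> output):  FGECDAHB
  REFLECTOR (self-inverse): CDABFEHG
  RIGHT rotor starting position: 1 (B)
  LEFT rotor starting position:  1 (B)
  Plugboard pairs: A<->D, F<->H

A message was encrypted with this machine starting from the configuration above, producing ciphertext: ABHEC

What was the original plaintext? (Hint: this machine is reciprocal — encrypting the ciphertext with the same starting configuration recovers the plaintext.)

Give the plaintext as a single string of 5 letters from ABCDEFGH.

Answer: HFGAH

Derivation:
Char 1 ('A'): step: R->2, L=1; A->plug->D->R->A->L->F->refl->E->L'->H->R'->F->plug->H
Char 2 ('B'): step: R->3, L=1; B->plug->B->R->B->L->D->refl->B->L'->C->R'->H->plug->F
Char 3 ('H'): step: R->4, L=1; H->plug->F->R->C->L->B->refl->D->L'->B->R'->G->plug->G
Char 4 ('E'): step: R->5, L=1; E->plug->E->R->B->L->D->refl->B->L'->C->R'->D->plug->A
Char 5 ('C'): step: R->6, L=1; C->plug->C->R->B->L->D->refl->B->L'->C->R'->F->plug->H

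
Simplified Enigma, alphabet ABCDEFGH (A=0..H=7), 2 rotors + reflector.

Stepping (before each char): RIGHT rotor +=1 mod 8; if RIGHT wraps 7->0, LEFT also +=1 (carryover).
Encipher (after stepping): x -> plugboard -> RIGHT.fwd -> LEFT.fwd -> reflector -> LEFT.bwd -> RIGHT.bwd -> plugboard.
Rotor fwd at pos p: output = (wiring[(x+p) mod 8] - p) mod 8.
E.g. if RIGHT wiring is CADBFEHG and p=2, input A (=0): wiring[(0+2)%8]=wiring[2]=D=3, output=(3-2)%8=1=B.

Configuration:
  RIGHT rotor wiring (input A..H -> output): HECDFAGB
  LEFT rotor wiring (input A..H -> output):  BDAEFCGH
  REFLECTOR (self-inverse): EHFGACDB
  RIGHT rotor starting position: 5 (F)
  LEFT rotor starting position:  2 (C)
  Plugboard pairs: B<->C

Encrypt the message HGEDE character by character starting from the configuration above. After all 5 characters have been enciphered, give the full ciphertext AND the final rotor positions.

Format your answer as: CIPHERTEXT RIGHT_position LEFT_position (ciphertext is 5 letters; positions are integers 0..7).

Answer: ABDHD 2 3

Derivation:
Char 1 ('H'): step: R->6, L=2; H->plug->H->R->C->L->D->refl->G->L'->A->R'->A->plug->A
Char 2 ('G'): step: R->7, L=2; G->plug->G->R->B->L->C->refl->F->L'->F->R'->C->plug->B
Char 3 ('E'): step: R->0, L->3 (L advanced); E->plug->E->R->F->L->G->refl->D->L'->D->R'->D->plug->D
Char 4 ('D'): step: R->1, L=3; D->plug->D->R->E->L->E->refl->A->L'->G->R'->H->plug->H
Char 5 ('E'): step: R->2, L=3; E->plug->E->R->E->L->E->refl->A->L'->G->R'->D->plug->D
Final: ciphertext=ABDHD, RIGHT=2, LEFT=3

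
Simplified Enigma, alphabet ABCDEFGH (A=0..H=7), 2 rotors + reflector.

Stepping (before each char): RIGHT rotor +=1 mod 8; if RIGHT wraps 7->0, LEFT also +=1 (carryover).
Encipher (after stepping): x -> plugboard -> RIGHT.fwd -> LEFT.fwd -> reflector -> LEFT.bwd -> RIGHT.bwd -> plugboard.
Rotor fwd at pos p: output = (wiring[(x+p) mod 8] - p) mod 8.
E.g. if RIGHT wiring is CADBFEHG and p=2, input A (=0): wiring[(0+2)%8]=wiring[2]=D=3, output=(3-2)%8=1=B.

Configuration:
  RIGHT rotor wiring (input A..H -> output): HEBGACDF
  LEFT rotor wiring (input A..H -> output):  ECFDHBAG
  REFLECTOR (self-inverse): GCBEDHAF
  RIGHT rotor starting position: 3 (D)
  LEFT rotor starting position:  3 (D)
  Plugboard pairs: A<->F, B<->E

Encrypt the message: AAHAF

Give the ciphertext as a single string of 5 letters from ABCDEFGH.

Answer: HGCHC

Derivation:
Char 1 ('A'): step: R->4, L=3; A->plug->F->R->A->L->A->refl->G->L'->C->R'->H->plug->H
Char 2 ('A'): step: R->5, L=3; A->plug->F->R->E->L->D->refl->E->L'->B->R'->G->plug->G
Char 3 ('H'): step: R->6, L=3; H->plug->H->R->E->L->D->refl->E->L'->B->R'->C->plug->C
Char 4 ('A'): step: R->7, L=3; A->plug->F->R->B->L->E->refl->D->L'->E->R'->H->plug->H
Char 5 ('F'): step: R->0, L->4 (L advanced); F->plug->A->R->H->L->H->refl->F->L'->B->R'->C->plug->C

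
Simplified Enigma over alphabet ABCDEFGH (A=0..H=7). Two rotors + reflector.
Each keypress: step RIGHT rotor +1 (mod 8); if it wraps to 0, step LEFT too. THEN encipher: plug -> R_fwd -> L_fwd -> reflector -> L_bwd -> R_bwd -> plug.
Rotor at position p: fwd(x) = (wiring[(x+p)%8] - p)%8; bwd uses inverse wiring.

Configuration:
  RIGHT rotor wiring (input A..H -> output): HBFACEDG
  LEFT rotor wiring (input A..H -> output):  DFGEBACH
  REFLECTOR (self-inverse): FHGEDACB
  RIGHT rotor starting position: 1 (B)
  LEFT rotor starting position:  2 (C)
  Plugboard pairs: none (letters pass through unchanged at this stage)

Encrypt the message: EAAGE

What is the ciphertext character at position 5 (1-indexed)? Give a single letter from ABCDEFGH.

Char 1 ('E'): step: R->2, L=2; E->plug->E->R->B->L->C->refl->G->L'->D->R'->A->plug->A
Char 2 ('A'): step: R->3, L=2; A->plug->A->R->F->L->F->refl->A->L'->E->R'->F->plug->F
Char 3 ('A'): step: R->4, L=2; A->plug->A->R->G->L->B->refl->H->L'->C->R'->D->plug->D
Char 4 ('G'): step: R->5, L=2; G->plug->G->R->D->L->G->refl->C->L'->B->R'->C->plug->C
Char 5 ('E'): step: R->6, L=2; E->plug->E->R->H->L->D->refl->E->L'->A->R'->B->plug->B

B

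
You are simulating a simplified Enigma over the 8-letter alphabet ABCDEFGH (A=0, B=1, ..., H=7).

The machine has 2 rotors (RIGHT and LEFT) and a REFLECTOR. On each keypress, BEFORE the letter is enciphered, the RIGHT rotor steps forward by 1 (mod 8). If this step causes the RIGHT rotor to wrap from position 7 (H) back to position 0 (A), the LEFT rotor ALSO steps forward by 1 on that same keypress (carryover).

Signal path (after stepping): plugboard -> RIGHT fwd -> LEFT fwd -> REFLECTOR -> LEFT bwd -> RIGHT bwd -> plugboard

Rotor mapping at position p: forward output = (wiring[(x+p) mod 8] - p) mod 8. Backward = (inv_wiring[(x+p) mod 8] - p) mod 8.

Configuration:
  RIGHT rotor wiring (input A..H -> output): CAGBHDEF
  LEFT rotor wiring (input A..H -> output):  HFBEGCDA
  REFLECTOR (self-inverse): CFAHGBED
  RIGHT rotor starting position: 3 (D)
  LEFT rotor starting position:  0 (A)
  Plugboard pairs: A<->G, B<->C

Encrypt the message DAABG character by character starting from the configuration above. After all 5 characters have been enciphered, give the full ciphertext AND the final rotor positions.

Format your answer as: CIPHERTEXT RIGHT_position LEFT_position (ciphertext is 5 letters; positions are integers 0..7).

Answer: AEDEB 0 1

Derivation:
Char 1 ('D'): step: R->4, L=0; D->plug->D->R->B->L->F->refl->B->L'->C->R'->G->plug->A
Char 2 ('A'): step: R->5, L=0; A->plug->G->R->E->L->G->refl->E->L'->D->R'->E->plug->E
Char 3 ('A'): step: R->6, L=0; A->plug->G->R->B->L->F->refl->B->L'->C->R'->D->plug->D
Char 4 ('B'): step: R->7, L=0; B->plug->C->R->B->L->F->refl->B->L'->C->R'->E->plug->E
Char 5 ('G'): step: R->0, L->1 (L advanced); G->plug->A->R->C->L->D->refl->H->L'->G->R'->C->plug->B
Final: ciphertext=AEDEB, RIGHT=0, LEFT=1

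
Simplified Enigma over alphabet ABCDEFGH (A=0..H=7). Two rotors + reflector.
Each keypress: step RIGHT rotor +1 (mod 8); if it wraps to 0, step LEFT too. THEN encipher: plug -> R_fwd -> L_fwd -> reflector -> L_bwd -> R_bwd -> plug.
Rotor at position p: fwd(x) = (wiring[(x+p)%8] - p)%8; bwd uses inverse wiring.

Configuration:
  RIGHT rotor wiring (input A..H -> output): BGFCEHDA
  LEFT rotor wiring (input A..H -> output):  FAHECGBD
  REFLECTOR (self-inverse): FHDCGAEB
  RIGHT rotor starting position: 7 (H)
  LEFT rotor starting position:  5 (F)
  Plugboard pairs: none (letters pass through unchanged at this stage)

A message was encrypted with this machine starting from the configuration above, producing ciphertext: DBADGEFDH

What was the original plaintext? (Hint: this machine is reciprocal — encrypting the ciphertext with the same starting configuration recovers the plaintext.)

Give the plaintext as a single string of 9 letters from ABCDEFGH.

Answer: EFBGCHBFA

Derivation:
Char 1 ('D'): step: R->0, L->6 (L advanced); D->plug->D->R->C->L->H->refl->B->L'->E->R'->E->plug->E
Char 2 ('B'): step: R->1, L=6; B->plug->B->R->E->L->B->refl->H->L'->C->R'->F->plug->F
Char 3 ('A'): step: R->2, L=6; A->plug->A->R->D->L->C->refl->D->L'->A->R'->B->plug->B
Char 4 ('D'): step: R->3, L=6; D->plug->D->R->A->L->D->refl->C->L'->D->R'->G->plug->G
Char 5 ('G'): step: R->4, L=6; G->plug->G->R->B->L->F->refl->A->L'->H->R'->C->plug->C
Char 6 ('E'): step: R->5, L=6; E->plug->E->R->B->L->F->refl->A->L'->H->R'->H->plug->H
Char 7 ('F'): step: R->6, L=6; F->plug->F->R->E->L->B->refl->H->L'->C->R'->B->plug->B
Char 8 ('D'): step: R->7, L=6; D->plug->D->R->G->L->E->refl->G->L'->F->R'->F->plug->F
Char 9 ('H'): step: R->0, L->7 (L advanced); H->plug->H->R->A->L->E->refl->G->L'->B->R'->A->plug->A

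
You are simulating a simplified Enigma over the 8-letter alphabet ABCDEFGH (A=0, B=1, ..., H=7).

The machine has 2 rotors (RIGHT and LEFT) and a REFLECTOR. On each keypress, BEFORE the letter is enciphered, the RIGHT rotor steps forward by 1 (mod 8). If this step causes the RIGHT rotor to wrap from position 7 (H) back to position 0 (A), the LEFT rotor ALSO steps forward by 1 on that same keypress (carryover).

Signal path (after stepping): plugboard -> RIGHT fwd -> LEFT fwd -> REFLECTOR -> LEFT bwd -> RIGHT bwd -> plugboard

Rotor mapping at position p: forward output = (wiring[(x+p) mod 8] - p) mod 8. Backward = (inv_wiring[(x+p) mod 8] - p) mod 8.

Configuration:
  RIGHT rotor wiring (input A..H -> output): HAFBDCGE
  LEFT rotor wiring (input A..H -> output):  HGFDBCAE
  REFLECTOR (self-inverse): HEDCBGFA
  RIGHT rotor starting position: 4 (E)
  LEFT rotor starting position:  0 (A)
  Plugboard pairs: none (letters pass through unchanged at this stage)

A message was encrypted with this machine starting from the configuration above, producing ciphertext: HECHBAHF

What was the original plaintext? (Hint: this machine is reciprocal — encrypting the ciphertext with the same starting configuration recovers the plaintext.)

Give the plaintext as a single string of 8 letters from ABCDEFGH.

Char 1 ('H'): step: R->5, L=0; H->plug->H->R->G->L->A->refl->H->L'->A->R'->F->plug->F
Char 2 ('E'): step: R->6, L=0; E->plug->E->R->H->L->E->refl->B->L'->E->R'->H->plug->H
Char 3 ('C'): step: R->7, L=0; C->plug->C->R->B->L->G->refl->F->L'->C->R'->E->plug->E
Char 4 ('H'): step: R->0, L->1 (L advanced); H->plug->H->R->E->L->B->refl->E->L'->B->R'->D->plug->D
Char 5 ('B'): step: R->1, L=1; B->plug->B->R->E->L->B->refl->E->L'->B->R'->E->plug->E
Char 6 ('A'): step: R->2, L=1; A->plug->A->R->D->L->A->refl->H->L'->F->R'->G->plug->G
Char 7 ('H'): step: R->3, L=1; H->plug->H->R->C->L->C->refl->D->L'->G->R'->A->plug->A
Char 8 ('F'): step: R->4, L=1; F->plug->F->R->E->L->B->refl->E->L'->B->R'->G->plug->G

Answer: FHEDEGAG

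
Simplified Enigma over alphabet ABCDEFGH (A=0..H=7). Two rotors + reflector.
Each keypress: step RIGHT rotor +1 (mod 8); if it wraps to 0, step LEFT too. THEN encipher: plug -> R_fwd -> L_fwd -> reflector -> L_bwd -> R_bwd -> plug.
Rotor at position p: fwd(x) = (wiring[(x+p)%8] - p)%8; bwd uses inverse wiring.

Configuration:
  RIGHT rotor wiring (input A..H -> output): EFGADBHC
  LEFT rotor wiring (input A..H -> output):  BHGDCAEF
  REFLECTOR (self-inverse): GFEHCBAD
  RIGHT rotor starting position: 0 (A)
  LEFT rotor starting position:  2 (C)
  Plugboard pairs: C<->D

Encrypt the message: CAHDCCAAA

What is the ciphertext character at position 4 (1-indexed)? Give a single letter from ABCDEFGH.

Char 1 ('C'): step: R->1, L=2; C->plug->D->R->C->L->A->refl->G->L'->D->R'->H->plug->H
Char 2 ('A'): step: R->2, L=2; A->plug->A->R->E->L->C->refl->E->L'->A->R'->F->plug->F
Char 3 ('H'): step: R->3, L=2; H->plug->H->R->D->L->G->refl->A->L'->C->R'->G->plug->G
Char 4 ('D'): step: R->4, L=2; D->plug->C->R->D->L->G->refl->A->L'->C->R'->G->plug->G

G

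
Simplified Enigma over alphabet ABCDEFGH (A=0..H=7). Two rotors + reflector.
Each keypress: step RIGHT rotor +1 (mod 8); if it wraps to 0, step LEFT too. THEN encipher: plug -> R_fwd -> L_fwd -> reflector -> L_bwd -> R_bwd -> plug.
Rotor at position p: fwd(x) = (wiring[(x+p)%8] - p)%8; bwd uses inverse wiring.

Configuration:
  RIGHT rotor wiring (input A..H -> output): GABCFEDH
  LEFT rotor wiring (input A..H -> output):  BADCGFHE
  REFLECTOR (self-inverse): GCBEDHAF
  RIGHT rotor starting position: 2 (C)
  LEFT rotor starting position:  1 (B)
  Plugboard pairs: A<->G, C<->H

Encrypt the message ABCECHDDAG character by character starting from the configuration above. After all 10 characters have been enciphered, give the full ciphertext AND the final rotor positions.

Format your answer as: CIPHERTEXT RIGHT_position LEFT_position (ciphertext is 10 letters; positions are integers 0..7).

Char 1 ('A'): step: R->3, L=1; A->plug->G->R->F->L->G->refl->A->L'->H->R'->A->plug->G
Char 2 ('B'): step: R->4, L=1; B->plug->B->R->A->L->H->refl->F->L'->D->R'->D->plug->D
Char 3 ('C'): step: R->5, L=1; C->plug->H->R->A->L->H->refl->F->L'->D->R'->E->plug->E
Char 4 ('E'): step: R->6, L=1; E->plug->E->R->D->L->F->refl->H->L'->A->R'->C->plug->H
Char 5 ('C'): step: R->7, L=1; C->plug->H->R->E->L->E->refl->D->L'->G->R'->F->plug->F
Char 6 ('H'): step: R->0, L->2 (L advanced); H->plug->C->R->B->L->A->refl->G->L'->H->R'->H->plug->C
Char 7 ('D'): step: R->1, L=2; D->plug->D->R->E->L->F->refl->H->L'->G->R'->G->plug->A
Char 8 ('D'): step: R->2, L=2; D->plug->D->R->C->L->E->refl->D->L'->D->R'->C->plug->H
Char 9 ('A'): step: R->3, L=2; A->plug->G->R->F->L->C->refl->B->L'->A->R'->D->plug->D
Char 10 ('G'): step: R->4, L=2; G->plug->A->R->B->L->A->refl->G->L'->H->R'->C->plug->H
Final: ciphertext=GDEHFCAHDH, RIGHT=4, LEFT=2

Answer: GDEHFCAHDH 4 2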